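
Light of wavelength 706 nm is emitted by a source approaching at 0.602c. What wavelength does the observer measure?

β = 0.602
Wavelength Doppler factor = √(0.398/1.602) = √(0.2484) = 0.4984
λ_obs = 706 × 0.4984 = 351.9 nm (blueshift)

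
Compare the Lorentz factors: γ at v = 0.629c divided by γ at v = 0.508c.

γ₁ = 1/√(1 - 0.629²) = 1.286
γ₂ = 1/√(1 - 0.508²) = 1.161
γ₁/γ₂ = 1.286/1.161 = 1.108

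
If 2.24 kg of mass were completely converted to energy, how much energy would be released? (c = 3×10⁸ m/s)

Using E = mc²:
c² = (3×10⁸)² = 9×10¹⁶ m²/s²
E = 2.24 × 9×10¹⁶ = 2.016×10¹⁷ J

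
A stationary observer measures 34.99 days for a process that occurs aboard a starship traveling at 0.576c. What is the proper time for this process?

Dilated time Δt = 34.99 days
γ = 1/√(1 - 0.576²) = 1.2233
Δt₀ = Δt/γ = 34.99/1.2233 = 28.60 days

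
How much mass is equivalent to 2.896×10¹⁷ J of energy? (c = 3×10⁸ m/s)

From E = mc², we get m = E/c²
c² = (3×10⁸)² = 9×10¹⁶ m²/s²
m = 2.896×10¹⁷ / 9×10¹⁶ = 3.218 kg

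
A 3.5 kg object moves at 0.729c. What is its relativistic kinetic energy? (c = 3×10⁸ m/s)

γ = 1/√(1 - 0.729²) = 1.4609
γ - 1 = 0.4609
KE = (γ-1)mc² = 0.4609 × 3.5 × (3×10⁸)² = 1.452×10¹⁷ J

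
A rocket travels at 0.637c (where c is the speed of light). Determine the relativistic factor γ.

v/c = 0.637, so (v/c)² = 0.405769
1 - (v/c)² = 0.594231
γ = 1/√(0.594231) = 1.297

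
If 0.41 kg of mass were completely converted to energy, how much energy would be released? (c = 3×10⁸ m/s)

Using E = mc²:
c² = (3×10⁸)² = 9×10¹⁶ m²/s²
E = 0.41 × 9×10¹⁶ = 3.690×10¹⁶ J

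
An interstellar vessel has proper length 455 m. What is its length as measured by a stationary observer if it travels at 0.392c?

Proper length L₀ = 455 m
γ = 1/√(1 - 0.392²) = 1.087
L = L₀/γ = 455/1.087 = 418.6 m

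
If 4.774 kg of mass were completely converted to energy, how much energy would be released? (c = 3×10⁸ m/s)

Using E = mc²:
c² = (3×10⁸)² = 9×10¹⁶ m²/s²
E = 4.774 × 9×10¹⁶ = 4.297×10¹⁷ J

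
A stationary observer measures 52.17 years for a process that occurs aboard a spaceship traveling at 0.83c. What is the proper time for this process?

Dilated time Δt = 52.17 years
γ = 1/√(1 - 0.83²) = 1.793
Δt₀ = Δt/γ = 52.17/1.793 = 29.10 years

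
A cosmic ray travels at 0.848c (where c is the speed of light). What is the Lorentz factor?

v/c = 0.848, so (v/c)² = 0.719104
1 - (v/c)² = 0.280896
γ = 1/√(0.280896) = 1.887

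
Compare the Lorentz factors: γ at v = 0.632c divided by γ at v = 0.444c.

γ₁ = 1/√(1 - 0.632²) = 1.290
γ₂ = 1/√(1 - 0.444²) = 1.116
γ₁/γ₂ = 1.290/1.116 = 1.156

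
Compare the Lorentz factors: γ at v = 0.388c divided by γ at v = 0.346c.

γ₁ = 1/√(1 - 0.388²) = 1.085
γ₂ = 1/√(1 - 0.346²) = 1.066
γ₁/γ₂ = 1.085/1.066 = 1.018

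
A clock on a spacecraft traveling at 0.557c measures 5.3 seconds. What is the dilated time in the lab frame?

Proper time Δt₀ = 5.3 seconds
γ = 1/√(1 - 0.557²) = 1.2041
Δt = γΔt₀ = 1.2041 × 5.3 = 6.382 seconds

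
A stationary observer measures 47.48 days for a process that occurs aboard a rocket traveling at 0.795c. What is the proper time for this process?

Dilated time Δt = 47.48 days
γ = 1/√(1 - 0.795²) = 1.6485
Δt₀ = Δt/γ = 47.48/1.6485 = 28.80 days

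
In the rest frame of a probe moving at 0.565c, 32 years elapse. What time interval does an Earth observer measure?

Proper time Δt₀ = 32 years
γ = 1/√(1 - 0.565²) = 1.212
Δt = γΔt₀ = 1.212 × 32 = 38.78 years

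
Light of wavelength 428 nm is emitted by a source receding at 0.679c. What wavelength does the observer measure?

β = 0.679
Wavelength Doppler factor = √(1.679/0.321) = √(5.23053) = 2.28704
λ_obs = 428 × 2.28704 = 978.9 nm (redshift)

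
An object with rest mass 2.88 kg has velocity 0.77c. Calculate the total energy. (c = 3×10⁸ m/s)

γ = 1/√(1 - 0.77²) = 1.567
mc² = 2.88 × (3×10⁸)² = 2.592×10¹⁷ J
E = γmc² = 1.567 × 2.592×10¹⁷ = 4.062×10¹⁷ J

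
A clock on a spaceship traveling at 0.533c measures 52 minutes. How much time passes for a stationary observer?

Proper time Δt₀ = 52 minutes
γ = 1/√(1 - 0.533²) = 1.182
Δt = γΔt₀ = 1.182 × 52 = 61.46 minutes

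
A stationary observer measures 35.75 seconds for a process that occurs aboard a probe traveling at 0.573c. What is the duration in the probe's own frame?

Dilated time Δt = 35.75 seconds
γ = 1/√(1 - 0.573²) = 1.220
Δt₀ = Δt/γ = 35.75/1.220 = 29.30 seconds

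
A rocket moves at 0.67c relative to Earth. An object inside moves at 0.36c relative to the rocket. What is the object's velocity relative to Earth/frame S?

u = (u' + v)/(1 + u'v/c²)
Numerator: 0.36 + 0.67 = 1.03
Denominator: 1 + 0.2412 = 1.2412
u = 1.03/1.2412 = 0.8298c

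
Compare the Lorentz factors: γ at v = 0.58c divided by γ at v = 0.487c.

γ₁ = 1/√(1 - 0.58²) = 1.228
γ₂ = 1/√(1 - 0.487²) = 1.145
γ₁/γ₂ = 1.228/1.145 = 1.072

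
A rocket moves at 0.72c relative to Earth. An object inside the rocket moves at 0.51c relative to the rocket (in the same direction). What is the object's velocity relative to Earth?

u = (u' + v)/(1 + u'v/c²)
Numerator: 0.51 + 0.72 = 1.23
Denominator: 1 + 0.3672 = 1.3672
u = 1.23/1.3672 = 0.8996c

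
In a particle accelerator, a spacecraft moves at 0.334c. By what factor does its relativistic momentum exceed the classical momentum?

p_rel = γmv, p_class = mv
Ratio = γ = 1/√(1 - 0.334²)
= 1/√(0.888444) = 1.061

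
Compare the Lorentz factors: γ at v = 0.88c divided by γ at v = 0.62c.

γ₁ = 1/√(1 - 0.88²) = 2.1054
γ₂ = 1/√(1 - 0.62²) = 1.2745
γ₁/γ₂ = 2.1054/1.2745 = 1.652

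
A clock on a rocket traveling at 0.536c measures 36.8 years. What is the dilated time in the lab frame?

Proper time Δt₀ = 36.8 years
γ = 1/√(1 - 0.536²) = 1.1845
Δt = γΔt₀ = 1.1845 × 36.8 = 43.59 years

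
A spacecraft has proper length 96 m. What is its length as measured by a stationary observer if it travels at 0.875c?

Proper length L₀ = 96 m
γ = 1/√(1 - 0.875²) = 2.0656
L = L₀/γ = 96/2.0656 = 46.48 m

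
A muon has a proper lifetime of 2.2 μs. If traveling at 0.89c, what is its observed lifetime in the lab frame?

Proper lifetime τ₀ = 2.2 μs
γ = 1/√(1 - 0.89²) = 2.193
τ = γτ₀ = 2.193 × 2.2 μs = 4.825 μs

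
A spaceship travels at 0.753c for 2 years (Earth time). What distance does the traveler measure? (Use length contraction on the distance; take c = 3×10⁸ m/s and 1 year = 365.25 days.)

Earth distance: d = v × t = 0.753c × 2 yr = 1.426×10¹⁶ m
γ = 1.520
d' = d/γ = 1.426×10¹⁶/1.520 = 9.382×10¹⁵ m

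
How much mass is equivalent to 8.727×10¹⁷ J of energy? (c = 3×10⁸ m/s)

From E = mc², we get m = E/c²
c² = (3×10⁸)² = 9×10¹⁶ m²/s²
m = 8.727×10¹⁷ / 9×10¹⁶ = 9.697 kg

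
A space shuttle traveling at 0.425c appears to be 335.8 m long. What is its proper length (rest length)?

Contracted length L = 335.8 m
γ = 1/√(1 - 0.425²) = 1.1047
L₀ = γL = 1.1047 × 335.8 = 371.0 m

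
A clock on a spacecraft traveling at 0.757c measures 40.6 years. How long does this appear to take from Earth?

Proper time Δt₀ = 40.6 years
γ = 1/√(1 - 0.757²) = 1.53042
Δt = γΔt₀ = 1.53042 × 40.6 = 62.14 years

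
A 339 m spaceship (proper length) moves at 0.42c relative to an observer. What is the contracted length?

Proper length L₀ = 339 m
γ = 1/√(1 - 0.42²) = 1.1019
L = L₀/γ = 339/1.1019 = 307.7 m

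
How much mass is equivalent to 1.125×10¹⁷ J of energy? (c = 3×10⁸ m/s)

From E = mc², we get m = E/c²
c² = (3×10⁸)² = 9×10¹⁶ m²/s²
m = 1.125×10¹⁷ / 9×10¹⁶ = 1.250 kg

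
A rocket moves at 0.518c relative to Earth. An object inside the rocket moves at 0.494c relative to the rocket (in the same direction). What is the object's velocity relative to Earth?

u = (u' + v)/(1 + u'v/c²)
Numerator: 0.494 + 0.518 = 1.012
Denominator: 1 + 0.255892 = 1.255892
u = 1.012/1.255892 = 0.8058c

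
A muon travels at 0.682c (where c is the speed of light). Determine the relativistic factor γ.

v/c = 0.682, so (v/c)² = 0.465124
1 - (v/c)² = 0.534876
γ = 1/√(0.534876) = 1.367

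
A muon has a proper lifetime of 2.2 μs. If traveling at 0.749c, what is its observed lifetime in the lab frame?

Proper lifetime τ₀ = 2.2 μs
γ = 1/√(1 - 0.749²) = 1.509
τ = γτ₀ = 1.509 × 2.2 μs = 3.320 μs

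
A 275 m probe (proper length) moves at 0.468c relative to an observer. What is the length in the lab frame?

Proper length L₀ = 275 m
γ = 1/√(1 - 0.468²) = 1.1316
L = L₀/γ = 275/1.1316 = 243.0 m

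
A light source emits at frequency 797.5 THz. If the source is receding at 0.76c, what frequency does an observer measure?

β = v/c = 0.76
(1-β)/(1+β) = 0.24/1.76 = 0.1364
Doppler factor = √(0.1364) = 0.3693
f_obs = 797.5 × 0.3693 = 294.5 THz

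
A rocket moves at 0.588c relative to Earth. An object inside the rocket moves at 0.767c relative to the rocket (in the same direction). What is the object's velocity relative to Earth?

u = (u' + v)/(1 + u'v/c²)
Numerator: 0.767 + 0.588 = 1.355
Denominator: 1 + 0.450996 = 1.450996
u = 1.355/1.450996 = 0.9338c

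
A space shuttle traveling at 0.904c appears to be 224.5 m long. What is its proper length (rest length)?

Contracted length L = 224.5 m
γ = 1/√(1 - 0.904²) = 2.339
L₀ = γL = 2.339 × 224.5 = 525.1 m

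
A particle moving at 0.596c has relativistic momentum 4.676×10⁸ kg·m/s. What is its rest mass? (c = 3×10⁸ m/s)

γ = 1/√(1 - 0.596²) = 1.2454
v = 0.596 × 3×10⁸ = 1.788×10⁸ m/s
m = p/(γv) = 4.676×10⁸/(1.2454 × 1.788×10⁸) = 2.100 kg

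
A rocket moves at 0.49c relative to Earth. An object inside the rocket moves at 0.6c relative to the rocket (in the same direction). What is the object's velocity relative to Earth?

u = (u' + v)/(1 + u'v/c²)
Numerator: 0.6 + 0.49 = 1.09
Denominator: 1 + 0.294 = 1.294
u = 1.09/1.294 = 0.8423c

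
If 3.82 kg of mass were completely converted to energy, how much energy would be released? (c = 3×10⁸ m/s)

Using E = mc²:
c² = (3×10⁸)² = 9×10¹⁶ m²/s²
E = 3.82 × 9×10¹⁶ = 3.438×10¹⁷ J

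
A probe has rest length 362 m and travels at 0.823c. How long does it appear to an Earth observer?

Proper length L₀ = 362 m
γ = 1/√(1 - 0.823²) = 1.7604
L = L₀/γ = 362/1.7604 = 205.6 m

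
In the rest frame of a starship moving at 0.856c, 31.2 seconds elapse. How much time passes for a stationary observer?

Proper time Δt₀ = 31.2 seconds
γ = 1/√(1 - 0.856²) = 1.9343
Δt = γΔt₀ = 1.9343 × 31.2 = 60.35 seconds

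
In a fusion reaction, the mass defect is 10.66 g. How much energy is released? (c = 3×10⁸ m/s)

Convert mass defect: Δm = 10.66 g = 0.01066 kg
E = Δm·c² = 0.01066 × (3×10⁸)²
= 0.01066 × 9×10¹⁶ = 9.594×10¹⁴ J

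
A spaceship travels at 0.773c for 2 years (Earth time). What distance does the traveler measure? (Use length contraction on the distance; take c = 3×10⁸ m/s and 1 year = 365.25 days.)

Earth distance: d = v × t = 0.773c × 2 yr = 1.4636×10¹⁶ m
γ = 1.5763
d' = d/γ = 1.4636×10¹⁶/1.5763 = 9.285×10¹⁵ m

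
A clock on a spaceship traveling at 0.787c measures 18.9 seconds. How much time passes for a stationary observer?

Proper time Δt₀ = 18.9 seconds
γ = 1/√(1 - 0.787²) = 1.62087
Δt = γΔt₀ = 1.62087 × 18.9 = 30.63 seconds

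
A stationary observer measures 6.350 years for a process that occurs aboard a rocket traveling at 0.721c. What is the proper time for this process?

Dilated time Δt = 6.350 years
γ = 1/√(1 - 0.721²) = 1.4431
Δt₀ = Δt/γ = 6.350/1.4431 = 4.400 years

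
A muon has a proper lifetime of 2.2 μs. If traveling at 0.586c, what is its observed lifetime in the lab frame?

Proper lifetime τ₀ = 2.2 μs
γ = 1/√(1 - 0.586²) = 1.234
τ = γτ₀ = 1.234 × 2.2 μs = 2.715 μs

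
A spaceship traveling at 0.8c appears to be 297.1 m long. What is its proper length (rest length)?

Contracted length L = 297.1 m
γ = 1/√(1 - 0.8²) = 1.6667
L₀ = γL = 1.6667 × 297.1 = 495.2 m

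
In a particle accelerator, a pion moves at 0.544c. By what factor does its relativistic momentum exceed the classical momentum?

p_rel = γmv, p_class = mv
Ratio = γ = 1/√(1 - 0.544²)
= 1/√(0.704064) = 1.192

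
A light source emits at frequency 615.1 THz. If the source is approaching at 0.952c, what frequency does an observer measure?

β = v/c = 0.952
(1+β)/(1-β) = 1.952/0.048 = 40.6667
Doppler factor = √(40.6667) = 6.37704
f_obs = 615.1 × 6.37704 = 3923 THz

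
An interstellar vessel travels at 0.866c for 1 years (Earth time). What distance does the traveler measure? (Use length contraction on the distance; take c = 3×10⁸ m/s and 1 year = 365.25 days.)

Earth distance: d = v × t = 0.866c × 1 yr = 8.199×10¹⁵ m
γ = 2.000
d' = d/γ = 8.199×10¹⁵/2.000 = 4.100×10¹⁵ m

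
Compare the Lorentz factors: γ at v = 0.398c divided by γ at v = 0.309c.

γ₁ = 1/√(1 - 0.398²) = 1.090
γ₂ = 1/√(1 - 0.309²) = 1.051
γ₁/γ₂ = 1.090/1.051 = 1.037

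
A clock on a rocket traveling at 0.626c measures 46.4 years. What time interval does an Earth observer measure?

Proper time Δt₀ = 46.4 years
γ = 1/√(1 - 0.626²) = 1.2823
Δt = γΔt₀ = 1.2823 × 46.4 = 59.50 years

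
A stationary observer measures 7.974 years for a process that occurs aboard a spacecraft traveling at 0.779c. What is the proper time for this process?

Dilated time Δt = 7.974 years
γ = 1/√(1 - 0.779²) = 1.5948
Δt₀ = Δt/γ = 7.974/1.5948 = 5.000 years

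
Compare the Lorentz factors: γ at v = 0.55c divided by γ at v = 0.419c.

γ₁ = 1/√(1 - 0.55²) = 1.197
γ₂ = 1/√(1 - 0.419²) = 1.101
γ₁/γ₂ = 1.197/1.101 = 1.087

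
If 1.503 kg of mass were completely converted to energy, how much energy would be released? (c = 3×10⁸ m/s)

Using E = mc²:
c² = (3×10⁸)² = 9×10¹⁶ m²/s²
E = 1.503 × 9×10¹⁶ = 1.353×10¹⁷ J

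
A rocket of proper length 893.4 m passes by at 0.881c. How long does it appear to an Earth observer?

Proper length L₀ = 893.4 m
γ = 1/√(1 - 0.881²) = 2.1136
L = L₀/γ = 893.4/2.1136 = 422.7 m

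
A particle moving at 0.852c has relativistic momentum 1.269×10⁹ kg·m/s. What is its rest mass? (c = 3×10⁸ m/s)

γ = 1/√(1 - 0.852²) = 1.910
v = 0.852 × 3×10⁸ = 2.556×10⁸ m/s
m = p/(γv) = 1.269×10⁹/(1.910 × 2.556×10⁸) = 2.599 kg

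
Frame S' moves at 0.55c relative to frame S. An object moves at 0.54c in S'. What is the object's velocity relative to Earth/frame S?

u = (u' + v)/(1 + u'v/c²)
Numerator: 0.54 + 0.55 = 1.09
Denominator: 1 + 0.297 = 1.297
u = 1.09/1.297 = 0.8404c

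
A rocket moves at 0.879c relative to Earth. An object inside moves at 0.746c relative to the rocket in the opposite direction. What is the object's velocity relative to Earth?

Object's velocity in rocket frame is u' = -0.746c
u = (u' + v)/(1 + u'v/c²) = (v - 0.746)/(1 - 0.746·v/c²)
Numerator: 0.879 - 0.746 = 0.133
Denominator: 1 - 0.655734 = 0.344266
u = 0.133/0.344266 = 0.3863c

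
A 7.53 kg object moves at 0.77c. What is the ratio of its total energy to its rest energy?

E = γmc², E₀ = mc²
E/E₀ = γ = 1/√(1 - 0.77²) = 1.567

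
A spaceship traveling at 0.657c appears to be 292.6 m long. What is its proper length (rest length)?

Contracted length L = 292.6 m
γ = 1/√(1 - 0.657²) = 1.3265
L₀ = γL = 1.3265 × 292.6 = 388.1 m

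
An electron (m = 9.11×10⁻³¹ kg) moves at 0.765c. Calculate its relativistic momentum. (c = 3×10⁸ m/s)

γ = 1/√(1 - 0.765²) = 1.5527
v = 0.765 × 3×10⁸ = 2.295×10⁸ m/s
p = γmv = 1.5527 × 9.11×10⁻³¹ × 2.295×10⁸ = 3.246×10⁻²² kg·m/s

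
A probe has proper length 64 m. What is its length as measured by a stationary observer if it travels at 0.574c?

Proper length L₀ = 64 m
γ = 1/√(1 - 0.574²) = 1.2212
L = L₀/γ = 64/1.2212 = 52.41 m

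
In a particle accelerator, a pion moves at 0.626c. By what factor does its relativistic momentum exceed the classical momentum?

p_rel = γmv, p_class = mv
Ratio = γ = 1/√(1 - 0.626²)
= 1/√(0.608124) = 1.282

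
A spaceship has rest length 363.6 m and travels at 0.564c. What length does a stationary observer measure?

Proper length L₀ = 363.6 m
γ = 1/√(1 - 0.564²) = 1.21098
L = L₀/γ = 363.6/1.21098 = 300.3 m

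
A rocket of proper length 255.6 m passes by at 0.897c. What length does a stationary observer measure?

Proper length L₀ = 255.6 m
γ = 1/√(1 - 0.897²) = 2.262
L = L₀/γ = 255.6/2.262 = 113.0 m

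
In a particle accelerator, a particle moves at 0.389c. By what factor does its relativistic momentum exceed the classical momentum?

p_rel = γmv, p_class = mv
Ratio = γ = 1/√(1 - 0.389²)
= 1/√(0.848679) = 1.085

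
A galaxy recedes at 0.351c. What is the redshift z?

β = 0.351
(1+β)/(1-β) = 1.351/0.649 = 2.0817
√(2.0817) = 1.4428
z = 1.4428 - 1 = 0.4428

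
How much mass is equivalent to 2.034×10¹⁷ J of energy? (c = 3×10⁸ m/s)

From E = mc², we get m = E/c²
c² = (3×10⁸)² = 9×10¹⁶ m²/s²
m = 2.034×10¹⁷ / 9×10¹⁶ = 2.260 kg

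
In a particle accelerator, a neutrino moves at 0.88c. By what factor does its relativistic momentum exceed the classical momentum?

p_rel = γmv, p_class = mv
Ratio = γ = 1/√(1 - 0.88²)
= 1/√(0.2256) = 2.105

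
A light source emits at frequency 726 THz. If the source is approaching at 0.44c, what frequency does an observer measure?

β = v/c = 0.44
(1+β)/(1-β) = 1.44/0.56 = 2.5714
Doppler factor = √(2.5714) = 1.6036
f_obs = 726 × 1.6036 = 1164 THz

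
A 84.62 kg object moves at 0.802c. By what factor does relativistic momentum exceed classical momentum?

p_rel = γmv, p_class = mv
Ratio = γ = 1/√(1 - 0.802²) = 1.674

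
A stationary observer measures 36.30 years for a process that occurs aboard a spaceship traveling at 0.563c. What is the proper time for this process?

Dilated time Δt = 36.30 years
γ = 1/√(1 - 0.563²) = 1.210
Δt₀ = Δt/γ = 36.30/1.210 = 30.00 years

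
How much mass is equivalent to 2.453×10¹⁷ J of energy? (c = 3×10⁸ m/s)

From E = mc², we get m = E/c²
c² = (3×10⁸)² = 9×10¹⁶ m²/s²
m = 2.453×10¹⁷ / 9×10¹⁶ = 2.726 kg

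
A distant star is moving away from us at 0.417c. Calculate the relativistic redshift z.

β = 0.417
(1+β)/(1-β) = 1.417/0.583 = 2.431
√(2.431) = 1.559
z = 1.559 - 1 = 0.5590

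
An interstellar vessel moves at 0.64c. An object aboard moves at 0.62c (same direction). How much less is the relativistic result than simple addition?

Classical: u' + v = 0.62 + 0.64 = 1.26c
Relativistic: u = (0.62 + 0.64)/(1 + 0.3968) = 1.26/1.3968 = 0.9021c
Difference: 1.26 - 0.9021 = 0.3579c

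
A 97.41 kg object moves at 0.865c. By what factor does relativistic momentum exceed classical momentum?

p_rel = γmv, p_class = mv
Ratio = γ = 1/√(1 - 0.865²) = 1.993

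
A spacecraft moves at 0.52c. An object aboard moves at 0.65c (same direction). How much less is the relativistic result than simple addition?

Classical: u' + v = 0.65 + 0.52 = 1.17c
Relativistic: u = (0.65 + 0.52)/(1 + 0.338) = 1.17/1.338 = 0.8744c
Difference: 1.17 - 0.8744 = 0.2956c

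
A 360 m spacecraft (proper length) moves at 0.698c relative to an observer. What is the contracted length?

Proper length L₀ = 360 m
γ = 1/√(1 - 0.698²) = 1.3965
L = L₀/γ = 360/1.3965 = 257.8 m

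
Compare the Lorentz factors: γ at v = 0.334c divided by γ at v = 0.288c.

γ₁ = 1/√(1 - 0.334²) = 1.061
γ₂ = 1/√(1 - 0.288²) = 1.044
γ₁/γ₂ = 1.061/1.044 = 1.016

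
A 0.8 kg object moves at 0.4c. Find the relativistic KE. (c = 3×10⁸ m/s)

γ = 1/√(1 - 0.4²) = 1.09109
γ - 1 = 0.09109
KE = (γ-1)mc² = 0.09109 × 0.8 × (3×10⁸)² = 6.558×10¹⁵ J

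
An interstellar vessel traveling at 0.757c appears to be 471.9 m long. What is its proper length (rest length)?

Contracted length L = 471.9 m
γ = 1/√(1 - 0.757²) = 1.5304
L₀ = γL = 1.5304 × 471.9 = 722.2 m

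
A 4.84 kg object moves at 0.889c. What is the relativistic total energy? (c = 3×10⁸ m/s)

γ = 1/√(1 - 0.889²) = 2.1838
mc² = 4.84 × (3×10⁸)² = 4.356×10¹⁷ J
E = γmc² = 2.1838 × 4.356×10¹⁷ = 9.513×10¹⁷ J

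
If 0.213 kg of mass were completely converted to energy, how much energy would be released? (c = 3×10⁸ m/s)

Using E = mc²:
c² = (3×10⁸)² = 9×10¹⁶ m²/s²
E = 0.213 × 9×10¹⁶ = 1.917×10¹⁶ J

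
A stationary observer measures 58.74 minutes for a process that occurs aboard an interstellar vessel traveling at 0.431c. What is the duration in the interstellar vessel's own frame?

Dilated time Δt = 58.74 minutes
γ = 1/√(1 - 0.431²) = 1.1082
Δt₀ = Δt/γ = 58.74/1.1082 = 53.00 minutes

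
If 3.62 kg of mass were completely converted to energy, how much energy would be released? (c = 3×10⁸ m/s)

Using E = mc²:
c² = (3×10⁸)² = 9×10¹⁶ m²/s²
E = 3.62 × 9×10¹⁶ = 3.258×10¹⁷ J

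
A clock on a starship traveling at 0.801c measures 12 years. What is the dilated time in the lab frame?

Proper time Δt₀ = 12 years
γ = 1/√(1 - 0.801²) = 1.670
Δt = γΔt₀ = 1.670 × 12 = 20.04 years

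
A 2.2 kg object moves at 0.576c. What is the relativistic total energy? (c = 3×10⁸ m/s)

γ = 1/√(1 - 0.576²) = 1.223
mc² = 2.2 × (3×10⁸)² = 1.980×10¹⁷ J
E = γmc² = 1.223 × 1.980×10¹⁷ = 2.422×10¹⁷ J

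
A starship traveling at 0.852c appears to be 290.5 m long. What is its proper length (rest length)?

Contracted length L = 290.5 m
γ = 1/√(1 - 0.852²) = 1.910
L₀ = γL = 1.910 × 290.5 = 554.9 m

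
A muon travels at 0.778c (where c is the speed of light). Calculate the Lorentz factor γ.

v/c = 0.778, so (v/c)² = 0.605284
1 - (v/c)² = 0.394716
γ = 1/√(0.394716) = 1.592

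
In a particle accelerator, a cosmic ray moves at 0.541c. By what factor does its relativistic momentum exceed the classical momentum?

p_rel = γmv, p_class = mv
Ratio = γ = 1/√(1 - 0.541²)
= 1/√(0.707319) = 1.189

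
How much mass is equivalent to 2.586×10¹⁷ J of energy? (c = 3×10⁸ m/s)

From E = mc², we get m = E/c²
c² = (3×10⁸)² = 9×10¹⁶ m²/s²
m = 2.586×10¹⁷ / 9×10¹⁶ = 2.873 kg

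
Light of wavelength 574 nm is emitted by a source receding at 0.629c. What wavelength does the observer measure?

β = 0.629
Wavelength Doppler factor = √(1.629/0.371) = √(4.391) = 2.095
λ_obs = 574 × 2.095 = 1203 nm (redshift)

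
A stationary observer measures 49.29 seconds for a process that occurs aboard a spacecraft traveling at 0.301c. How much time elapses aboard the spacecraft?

Dilated time Δt = 49.29 seconds
γ = 1/√(1 - 0.301²) = 1.04863
Δt₀ = Δt/γ = 49.29/1.04863 = 47.00 seconds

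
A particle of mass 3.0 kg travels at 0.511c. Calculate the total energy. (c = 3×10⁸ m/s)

γ = 1/√(1 - 0.511²) = 1.1634
mc² = 3.0 × (3×10⁸)² = 2.700×10¹⁷ J
E = γmc² = 1.1634 × 2.700×10¹⁷ = 3.141×10¹⁷ J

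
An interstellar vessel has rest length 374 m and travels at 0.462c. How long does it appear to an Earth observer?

Proper length L₀ = 374 m
γ = 1/√(1 - 0.462²) = 1.1275
L = L₀/γ = 374/1.1275 = 331.7 m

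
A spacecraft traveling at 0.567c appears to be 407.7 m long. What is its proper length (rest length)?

Contracted length L = 407.7 m
γ = 1/√(1 - 0.567²) = 1.21401
L₀ = γL = 1.21401 × 407.7 = 495.0 m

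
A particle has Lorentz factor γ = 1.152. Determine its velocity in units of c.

From γ = 1/√(1 - v²/c²):
1/γ² = 1/1.152² = 0.7535
v²/c² = 1 - 0.7535 = 0.2465
v/c = √(0.2465) = 0.4965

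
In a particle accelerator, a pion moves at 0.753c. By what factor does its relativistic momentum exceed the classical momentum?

p_rel = γmv, p_class = mv
Ratio = γ = 1/√(1 - 0.753²)
= 1/√(0.432991) = 1.520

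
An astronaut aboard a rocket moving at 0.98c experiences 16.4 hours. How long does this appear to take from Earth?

Proper time Δt₀ = 16.4 hours
γ = 1/√(1 - 0.98²) = 5.025
Δt = γΔt₀ = 5.025 × 16.4 = 82.41 hours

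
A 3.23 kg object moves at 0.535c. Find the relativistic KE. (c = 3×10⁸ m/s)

γ = 1/√(1 - 0.535²) = 1.18364
γ - 1 = 0.18364
KE = (γ-1)mc² = 0.18364 × 3.23 × (3×10⁸)² = 5.338×10¹⁶ J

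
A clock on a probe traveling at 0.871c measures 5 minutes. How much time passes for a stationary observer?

Proper time Δt₀ = 5 minutes
γ = 1/√(1 - 0.871²) = 2.035
Δt = γΔt₀ = 2.035 × 5 = 10.18 minutes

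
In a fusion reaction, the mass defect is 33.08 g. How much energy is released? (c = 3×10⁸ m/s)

Convert mass defect: Δm = 33.08 g = 0.03308 kg
E = Δm·c² = 0.03308 × (3×10⁸)²
= 0.03308 × 9×10¹⁶ = 2.977×10¹⁵ J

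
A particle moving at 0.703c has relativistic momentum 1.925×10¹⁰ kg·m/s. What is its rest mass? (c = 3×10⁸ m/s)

γ = 1/√(1 - 0.703²) = 1.4061
v = 0.703 × 3×10⁸ = 2.109×10⁸ m/s
m = p/(γv) = 1.925×10¹⁰/(1.4061 × 2.109×10⁸) = 64.91 kg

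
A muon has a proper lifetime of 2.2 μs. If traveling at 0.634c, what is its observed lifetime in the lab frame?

Proper lifetime τ₀ = 2.2 μs
γ = 1/√(1 - 0.634²) = 1.293
τ = γτ₀ = 1.293 × 2.2 μs = 2.845 μs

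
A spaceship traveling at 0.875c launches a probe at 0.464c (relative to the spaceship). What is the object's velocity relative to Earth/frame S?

u = (u' + v)/(1 + u'v/c²)
Numerator: 0.464 + 0.875 = 1.339
Denominator: 1 + 0.406 = 1.406
u = 1.339/1.406 = 0.9523c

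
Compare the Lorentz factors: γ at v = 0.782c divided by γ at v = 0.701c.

γ₁ = 1/√(1 - 0.782²) = 1.604
γ₂ = 1/√(1 - 0.701²) = 1.402
γ₁/γ₂ = 1.604/1.402 = 1.144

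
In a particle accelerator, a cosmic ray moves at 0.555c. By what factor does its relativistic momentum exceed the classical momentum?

p_rel = γmv, p_class = mv
Ratio = γ = 1/√(1 - 0.555²)
= 1/√(0.691975) = 1.202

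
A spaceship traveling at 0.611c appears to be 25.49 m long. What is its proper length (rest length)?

Contracted length L = 25.49 m
γ = 1/√(1 - 0.611²) = 1.2632
L₀ = γL = 1.2632 × 25.49 = 32.20 m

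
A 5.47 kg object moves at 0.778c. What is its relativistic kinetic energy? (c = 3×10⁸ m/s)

γ = 1/√(1 - 0.778²) = 1.5917
γ - 1 = 0.5917
KE = (γ-1)mc² = 0.5917 × 5.47 × (3×10⁸)² = 2.913×10¹⁷ J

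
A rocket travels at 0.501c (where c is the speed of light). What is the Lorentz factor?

v/c = 0.501, so (v/c)² = 0.251001
1 - (v/c)² = 0.748999
γ = 1/√(0.748999) = 1.155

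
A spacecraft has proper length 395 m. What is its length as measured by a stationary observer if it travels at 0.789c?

Proper length L₀ = 395 m
γ = 1/√(1 - 0.789²) = 1.6276
L = L₀/γ = 395/1.6276 = 242.7 m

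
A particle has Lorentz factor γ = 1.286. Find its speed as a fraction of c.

From γ = 1/√(1 - v²/c²):
1/γ² = 1/1.286² = 0.60467
v²/c² = 1 - 0.60467 = 0.39533
v/c = √(0.39533) = 0.6288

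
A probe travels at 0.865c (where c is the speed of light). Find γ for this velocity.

v/c = 0.865, so (v/c)² = 0.748225
1 - (v/c)² = 0.251775
γ = 1/√(0.251775) = 1.993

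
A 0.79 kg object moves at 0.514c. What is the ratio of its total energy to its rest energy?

E = γmc², E₀ = mc²
E/E₀ = γ = 1/√(1 - 0.514²) = 1.166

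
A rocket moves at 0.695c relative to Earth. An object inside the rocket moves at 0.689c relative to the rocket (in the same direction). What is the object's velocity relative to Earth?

u = (u' + v)/(1 + u'v/c²)
Numerator: 0.689 + 0.695 = 1.384
Denominator: 1 + 0.478855 = 1.478855
u = 1.384/1.478855 = 0.9359c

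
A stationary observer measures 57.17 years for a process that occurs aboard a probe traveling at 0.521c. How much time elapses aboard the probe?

Dilated time Δt = 57.17 years
γ = 1/√(1 - 0.521²) = 1.1716
Δt₀ = Δt/γ = 57.17/1.1716 = 48.80 years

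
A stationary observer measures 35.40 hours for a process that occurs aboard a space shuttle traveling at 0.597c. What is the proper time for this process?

Dilated time Δt = 35.40 hours
γ = 1/√(1 - 0.597²) = 1.2465
Δt₀ = Δt/γ = 35.40/1.2465 = 28.40 hours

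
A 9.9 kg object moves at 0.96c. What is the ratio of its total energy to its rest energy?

E = γmc², E₀ = mc²
E/E₀ = γ = 1/√(1 - 0.96²) = 3.571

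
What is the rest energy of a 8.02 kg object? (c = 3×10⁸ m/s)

c² = (3×10⁸)² = 9.000×10¹⁶ m²/s²
E₀ = mc² = 8.02 × 9.000×10¹⁶ = 7.218×10¹⁷ J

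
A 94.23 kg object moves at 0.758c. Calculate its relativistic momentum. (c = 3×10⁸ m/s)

γ = 1/√(1 - 0.758²) = 1.533
v = 0.758 × 3×10⁸ = 2.274×10⁸ m/s
p = γmv = 1.533 × 94.23 × 2.274×10⁸ = 3.285×10¹⁰ kg·m/s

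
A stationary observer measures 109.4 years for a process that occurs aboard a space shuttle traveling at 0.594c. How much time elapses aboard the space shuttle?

Dilated time Δt = 109.4 years
γ = 1/√(1 - 0.594²) = 1.243
Δt₀ = Δt/γ = 109.4/1.243 = 88.01 years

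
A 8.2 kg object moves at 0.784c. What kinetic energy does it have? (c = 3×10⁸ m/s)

γ = 1/√(1 - 0.784²) = 1.61093
γ - 1 = 0.61093
KE = (γ-1)mc² = 0.61093 × 8.2 × (3×10⁸)² = 4.509×10¹⁷ J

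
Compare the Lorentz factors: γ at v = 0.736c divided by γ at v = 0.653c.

γ₁ = 1/√(1 - 0.736²) = 1.477
γ₂ = 1/√(1 - 0.653²) = 1.320
γ₁/γ₂ = 1.477/1.320 = 1.119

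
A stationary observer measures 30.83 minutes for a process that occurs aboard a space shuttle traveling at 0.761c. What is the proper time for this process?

Dilated time Δt = 30.83 minutes
γ = 1/√(1 - 0.761²) = 1.5414
Δt₀ = Δt/γ = 30.83/1.5414 = 20.00 minutes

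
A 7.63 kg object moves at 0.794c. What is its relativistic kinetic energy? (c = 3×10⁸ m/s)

γ = 1/√(1 - 0.794²) = 1.645
γ - 1 = 0.6450
KE = (γ-1)mc² = 0.6450 × 7.63 × (3×10⁸)² = 4.429×10¹⁷ J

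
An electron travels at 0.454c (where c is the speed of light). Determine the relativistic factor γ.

v/c = 0.454, so (v/c)² = 0.206116
1 - (v/c)² = 0.793884
γ = 1/√(0.793884) = 1.122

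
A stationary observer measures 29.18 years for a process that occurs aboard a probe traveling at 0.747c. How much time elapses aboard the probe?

Dilated time Δt = 29.18 years
γ = 1/√(1 - 0.747²) = 1.504
Δt₀ = Δt/γ = 29.18/1.504 = 19.40 years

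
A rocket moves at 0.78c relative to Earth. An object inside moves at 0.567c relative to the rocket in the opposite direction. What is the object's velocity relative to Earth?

Object's velocity in rocket frame is u' = -0.567c
u = (u' + v)/(1 + u'v/c²) = (v - 0.567)/(1 - 0.567·v/c²)
Numerator: 0.78 - 0.567 = 0.213
Denominator: 1 - 0.44226 = 0.55774
u = 0.213/0.55774 = 0.3819c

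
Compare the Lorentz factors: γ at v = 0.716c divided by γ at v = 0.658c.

γ₁ = 1/√(1 - 0.716²) = 1.4325
γ₂ = 1/√(1 - 0.658²) = 1.3280
γ₁/γ₂ = 1.4325/1.3280 = 1.079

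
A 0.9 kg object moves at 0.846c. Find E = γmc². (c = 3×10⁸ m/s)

γ = 1/√(1 - 0.846²) = 1.8755
mc² = 0.9 × (3×10⁸)² = 8.100×10¹⁶ J
E = γmc² = 1.8755 × 8.100×10¹⁶ = 1.519×10¹⁷ J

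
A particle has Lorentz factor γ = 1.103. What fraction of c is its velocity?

From γ = 1/√(1 - v²/c²):
1/γ² = 1/1.103² = 0.821957
v²/c² = 1 - 0.821957 = 0.178043
v/c = √(0.178043) = 0.4220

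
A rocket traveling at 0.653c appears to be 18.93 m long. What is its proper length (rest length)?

Contracted length L = 18.93 m
γ = 1/√(1 - 0.653²) = 1.320
L₀ = γL = 1.320 × 18.93 = 24.99 m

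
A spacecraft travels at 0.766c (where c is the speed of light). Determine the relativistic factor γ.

v/c = 0.766, so (v/c)² = 0.586756
1 - (v/c)² = 0.413244
γ = 1/√(0.413244) = 1.556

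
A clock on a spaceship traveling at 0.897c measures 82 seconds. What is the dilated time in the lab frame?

Proper time Δt₀ = 82 seconds
γ = 1/√(1 - 0.897²) = 2.262
Δt = γΔt₀ = 2.262 × 82 = 185.5 seconds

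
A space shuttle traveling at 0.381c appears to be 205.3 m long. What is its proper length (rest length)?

Contracted length L = 205.3 m
γ = 1/√(1 - 0.381²) = 1.08158
L₀ = γL = 1.08158 × 205.3 = 222.0 m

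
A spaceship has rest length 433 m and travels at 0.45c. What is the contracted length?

Proper length L₀ = 433 m
γ = 1/√(1 - 0.45²) = 1.1198
L = L₀/γ = 433/1.1198 = 386.7 m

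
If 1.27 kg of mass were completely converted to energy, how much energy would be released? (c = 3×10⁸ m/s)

Using E = mc²:
c² = (3×10⁸)² = 9×10¹⁶ m²/s²
E = 1.27 × 9×10¹⁶ = 1.143×10¹⁷ J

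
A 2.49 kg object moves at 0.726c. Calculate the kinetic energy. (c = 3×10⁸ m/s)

γ = 1/√(1 - 0.726²) = 1.4541
γ - 1 = 0.4541
KE = (γ-1)mc² = 0.4541 × 2.49 × (3×10⁸)² = 1.018×10¹⁷ J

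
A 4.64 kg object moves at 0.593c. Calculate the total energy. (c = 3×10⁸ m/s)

γ = 1/√(1 - 0.593²) = 1.2419
mc² = 4.64 × (3×10⁸)² = 4.176×10¹⁷ J
E = γmc² = 1.2419 × 4.176×10¹⁷ = 5.186×10¹⁷ J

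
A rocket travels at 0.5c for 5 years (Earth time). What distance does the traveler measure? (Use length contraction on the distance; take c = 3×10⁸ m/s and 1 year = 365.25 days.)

Earth distance: d = v × t = 0.5c × 5 yr = 2.3668×10¹⁶ m
γ = 1.1547
d' = d/γ = 2.3668×10¹⁶/1.1547 = 2.050×10¹⁶ m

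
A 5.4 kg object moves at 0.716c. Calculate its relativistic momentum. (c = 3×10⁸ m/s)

γ = 1/√(1 - 0.716²) = 1.4325
v = 0.716 × 3×10⁸ = 2.148×10⁸ m/s
p = γmv = 1.4325 × 5.4 × 2.148×10⁸ = 1.662×10⁹ kg·m/s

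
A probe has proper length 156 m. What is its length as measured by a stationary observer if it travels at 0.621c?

Proper length L₀ = 156 m
γ = 1/√(1 - 0.621²) = 1.276
L = L₀/γ = 156/1.276 = 122.3 m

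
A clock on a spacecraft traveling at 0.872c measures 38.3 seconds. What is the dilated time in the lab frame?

Proper time Δt₀ = 38.3 seconds
γ = 1/√(1 - 0.872²) = 2.0429
Δt = γΔt₀ = 2.0429 × 38.3 = 78.24 seconds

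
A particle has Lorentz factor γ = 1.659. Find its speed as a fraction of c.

From γ = 1/√(1 - v²/c²):
1/γ² = 1/1.659² = 0.3633
v²/c² = 1 - 0.3633 = 0.6367
v/c = √(0.6367) = 0.7979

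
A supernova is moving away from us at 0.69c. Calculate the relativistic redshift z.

β = 0.69
(1+β)/(1-β) = 1.69/0.31 = 5.452
√(5.452) = 2.335
z = 2.335 - 1 = 1.335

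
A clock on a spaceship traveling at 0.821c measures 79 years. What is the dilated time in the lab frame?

Proper time Δt₀ = 79 years
γ = 1/√(1 - 0.821²) = 1.752
Δt = γΔt₀ = 1.752 × 79 = 138.4 years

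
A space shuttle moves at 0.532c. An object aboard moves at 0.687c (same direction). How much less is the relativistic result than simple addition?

Classical: u' + v = 0.687 + 0.532 = 1.219c
Relativistic: u = (0.687 + 0.532)/(1 + 0.365484) = 1.219/1.365484 = 0.8927c
Difference: 1.219 - 0.8927 = 0.3263c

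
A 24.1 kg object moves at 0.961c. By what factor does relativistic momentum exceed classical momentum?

p_rel = γmv, p_class = mv
Ratio = γ = 1/√(1 - 0.961²) = 3.616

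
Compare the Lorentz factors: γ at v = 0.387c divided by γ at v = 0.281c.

γ₁ = 1/√(1 - 0.387²) = 1.085
γ₂ = 1/√(1 - 0.281²) = 1.042
γ₁/γ₂ = 1.085/1.042 = 1.041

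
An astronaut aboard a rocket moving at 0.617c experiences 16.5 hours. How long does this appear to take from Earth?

Proper time Δt₀ = 16.5 hours
γ = 1/√(1 - 0.617²) = 1.271
Δt = γΔt₀ = 1.271 × 16.5 = 20.97 hours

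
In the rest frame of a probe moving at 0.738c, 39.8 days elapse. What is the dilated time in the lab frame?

Proper time Δt₀ = 39.8 days
γ = 1/√(1 - 0.738²) = 1.482
Δt = γΔt₀ = 1.482 × 39.8 = 58.98 days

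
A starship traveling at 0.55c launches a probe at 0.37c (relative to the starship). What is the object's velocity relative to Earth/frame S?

u = (u' + v)/(1 + u'v/c²)
Numerator: 0.37 + 0.55 = 0.92
Denominator: 1 + 0.2035 = 1.2035
u = 0.92/1.2035 = 0.7644c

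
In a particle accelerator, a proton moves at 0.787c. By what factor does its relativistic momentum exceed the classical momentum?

p_rel = γmv, p_class = mv
Ratio = γ = 1/√(1 - 0.787²)
= 1/√(0.380631) = 1.621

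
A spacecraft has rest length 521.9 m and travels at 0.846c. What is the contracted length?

Proper length L₀ = 521.9 m
γ = 1/√(1 - 0.846²) = 1.8755
L = L₀/γ = 521.9/1.8755 = 278.3 m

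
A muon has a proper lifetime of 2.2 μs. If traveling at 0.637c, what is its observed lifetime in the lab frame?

Proper lifetime τ₀ = 2.2 μs
γ = 1/√(1 - 0.637²) = 1.2972
τ = γτ₀ = 1.2972 × 2.2 μs = 2.854 μs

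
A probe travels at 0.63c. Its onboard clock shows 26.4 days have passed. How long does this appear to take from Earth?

Proper time Δt₀ = 26.4 days
γ = 1/√(1 - 0.63²) = 1.28767
Δt = γΔt₀ = 1.28767 × 26.4 = 33.99 days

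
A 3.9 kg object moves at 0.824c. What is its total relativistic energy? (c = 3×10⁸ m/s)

γ = 1/√(1 - 0.824²) = 1.765
mc² = 3.9 × (3×10⁸)² = 3.510×10¹⁷ J
E = γmc² = 1.765 × 3.510×10¹⁷ = 6.195×10¹⁷ J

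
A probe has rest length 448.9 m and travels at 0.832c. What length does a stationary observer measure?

Proper length L₀ = 448.9 m
γ = 1/√(1 - 0.832²) = 1.803
L = L₀/γ = 448.9/1.803 = 249.0 m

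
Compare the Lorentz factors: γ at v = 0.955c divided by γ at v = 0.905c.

γ₁ = 1/√(1 - 0.955²) = 3.371
γ₂ = 1/√(1 - 0.905²) = 2.351
γ₁/γ₂ = 3.371/2.351 = 1.434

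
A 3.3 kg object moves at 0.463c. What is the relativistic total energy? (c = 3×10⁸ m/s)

γ = 1/√(1 - 0.463²) = 1.1282
mc² = 3.3 × (3×10⁸)² = 2.970×10¹⁷ J
E = γmc² = 1.1282 × 2.970×10¹⁷ = 3.351×10¹⁷ J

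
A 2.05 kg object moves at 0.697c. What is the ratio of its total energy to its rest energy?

E = γmc², E₀ = mc²
E/E₀ = γ = 1/√(1 - 0.697²) = 1.395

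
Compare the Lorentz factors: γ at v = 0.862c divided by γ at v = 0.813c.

γ₁ = 1/√(1 - 0.862²) = 1.973
γ₂ = 1/√(1 - 0.813²) = 1.717
γ₁/γ₂ = 1.973/1.717 = 1.149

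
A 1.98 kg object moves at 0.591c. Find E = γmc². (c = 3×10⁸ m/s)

γ = 1/√(1 - 0.591²) = 1.2397
mc² = 1.98 × (3×10⁸)² = 1.782×10¹⁷ J
E = γmc² = 1.2397 × 1.782×10¹⁷ = 2.209×10¹⁷ J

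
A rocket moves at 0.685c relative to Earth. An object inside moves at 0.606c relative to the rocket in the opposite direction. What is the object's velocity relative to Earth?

Object's velocity in rocket frame is u' = -0.606c
u = (u' + v)/(1 + u'v/c²) = (v - 0.606)/(1 - 0.606·v/c²)
Numerator: 0.685 - 0.606 = 0.079
Denominator: 1 - 0.41511 = 0.58489
u = 0.079/0.58489 = 0.1351c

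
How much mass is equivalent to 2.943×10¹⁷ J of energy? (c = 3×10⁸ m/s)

From E = mc², we get m = E/c²
c² = (3×10⁸)² = 9×10¹⁶ m²/s²
m = 2.943×10¹⁷ / 9×10¹⁶ = 3.270 kg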